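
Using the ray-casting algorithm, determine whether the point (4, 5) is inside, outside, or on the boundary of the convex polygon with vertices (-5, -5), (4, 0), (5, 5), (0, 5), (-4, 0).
The point (4, 5) lies on the polygon boundary

Boundary check: the query satisfies the collinearity and bounding-box conditions for some polygon edge, so it lies exactly on the boundary.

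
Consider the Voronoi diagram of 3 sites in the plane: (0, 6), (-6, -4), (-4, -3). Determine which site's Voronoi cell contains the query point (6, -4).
Nearest site = (-4, -3)

The Voronoi cell of site s contains exactly those query points closer to s than to any other site. Compute squared distances from q = (6, -4) to each site:
  (-4 − 6)² + (-3 − -4)² = 101
  (0 − 6)² + (6 − -4)² = 136
  (-6 − 6)² + (-4 − -4)² = 144
Minimum is attained by (-4, -3), so q lies in its Voronoi cell.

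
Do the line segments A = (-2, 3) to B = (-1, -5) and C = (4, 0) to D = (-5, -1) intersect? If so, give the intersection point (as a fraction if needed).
Yes; intersection at (-113/73, -45/73) (t = 33/73 on AB, s = 45/73 on CD)

Parametrize AB as A + t(B − A) = (-2 + 1 t, 3 + -8 t) and CD as C + s(D − C) = (4 + -9 s, 0 + -1 s). Solve the linear system for (t, s). Determinant = 73 ≠ 0, so a unique intersection of the containing lines exists. Solution: t = 33/73, s = 45/73 — both in [0, 1], so the segments cross. Intersection point: (-113/73, -45/73).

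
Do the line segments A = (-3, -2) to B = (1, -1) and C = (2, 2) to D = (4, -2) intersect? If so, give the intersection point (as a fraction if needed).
No (intersection of containing lines falls outside at least one segment)

Parametrize and solve: t = 14/9, s = 11/18. At least one of these is outside [0, 1], so the segments do not intersect.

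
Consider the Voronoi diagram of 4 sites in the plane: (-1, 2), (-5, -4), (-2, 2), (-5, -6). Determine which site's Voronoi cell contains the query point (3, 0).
Nearest site = (-1, 2)

The Voronoi cell of site s contains exactly those query points closer to s than to any other site. Compute squared distances from q = (3, 0) to each site:
  (-1 − 3)² + (2 − 0)² = 20
  (-2 − 3)² + (2 − 0)² = 29
  (-5 − 3)² + (-4 − 0)² = 80
  (-5 − 3)² + (-6 − 0)² = 100
Minimum is attained by (-1, 2), so q lies in its Voronoi cell.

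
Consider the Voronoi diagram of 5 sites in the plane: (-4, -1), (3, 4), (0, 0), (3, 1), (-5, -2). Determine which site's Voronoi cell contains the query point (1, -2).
Nearest site = (0, 0)

The Voronoi cell of site s contains exactly those query points closer to s than to any other site. Compute squared distances from q = (1, -2) to each site:
  (0 − 1)² + (0 − -2)² = 5
  (3 − 1)² + (1 − -2)² = 13
  (-4 − 1)² + (-1 − -2)² = 26
  (-5 − 1)² + (-2 − -2)² = 36
  (3 − 1)² + (4 − -2)² = 40
Minimum is attained by (0, 0), so q lies in its Voronoi cell.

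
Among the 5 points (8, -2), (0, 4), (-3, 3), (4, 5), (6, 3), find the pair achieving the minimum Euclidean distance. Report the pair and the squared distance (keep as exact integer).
Pair = ((4, 5), (6, 3)); squared distance = 8

Compute all C(5, 2) = 10 pairwise squared distances (x_i − x_j)² + (y_i − y_j)². The minimum is 8, attained by the pair ((4, 5), (6, 3)).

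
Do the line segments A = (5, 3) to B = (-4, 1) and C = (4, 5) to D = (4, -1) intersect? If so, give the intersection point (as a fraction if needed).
Yes; intersection at (4, 25/9) (t = 1/9 on AB, s = 10/27 on CD)

Parametrize AB as A + t(B − A) = (5 + -9 t, 3 + -2 t) and CD as C + s(D − C) = (4 + 0 s, 5 + -6 s). Solve the linear system for (t, s). Determinant = -54 ≠ 0, so a unique intersection of the containing lines exists. Solution: t = 1/9, s = 10/27 — both in [0, 1], so the segments cross. Intersection point: (4, 25/9).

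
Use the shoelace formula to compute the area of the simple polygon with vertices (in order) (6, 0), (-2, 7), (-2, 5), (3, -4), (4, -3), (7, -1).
Area = 69/2

Shoelace formula: Area = (1/2) |Σ_i (x_i · y_{i+1} − x_{i+1} · y_i)| (indices mod n). Compute each cross term:
  (6)(7) − (-2)(0) = 42
  (-2)(5) − (-2)(7) = 4
  (-2)(-4) − (3)(5) = -7
  (3)(-3) − (4)(-4) = 7
  (4)(-1) − (7)(-3) = 17
  (7)(0) − (6)(-1) = 6
Sum = 69, so (signed) Area = 69/2 = 69/2, |Area| = 69/2.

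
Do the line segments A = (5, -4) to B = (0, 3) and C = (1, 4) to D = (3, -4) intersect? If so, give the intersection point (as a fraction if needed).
Yes; intersection at (25/13, 4/13) (t = 8/13 on AB, s = 6/13 on CD)

Parametrize AB as A + t(B − A) = (5 + -5 t, -4 + 7 t) and CD as C + s(D − C) = (1 + 2 s, 4 + -8 s). Solve the linear system for (t, s). Determinant = -26 ≠ 0, so a unique intersection of the containing lines exists. Solution: t = 8/13, s = 6/13 — both in [0, 1], so the segments cross. Intersection point: (25/13, 4/13).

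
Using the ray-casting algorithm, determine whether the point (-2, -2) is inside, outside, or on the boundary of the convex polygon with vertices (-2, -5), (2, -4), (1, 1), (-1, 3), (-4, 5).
The point (-2, -2) lies strictly inside the polygon

Cast a horizontal ray to the right from the query point and count how many polygon edges it crosses (each edge strictly once or zero times, handled with the usual half-open convention). 
Parity of crossings → odd ⇒ inside.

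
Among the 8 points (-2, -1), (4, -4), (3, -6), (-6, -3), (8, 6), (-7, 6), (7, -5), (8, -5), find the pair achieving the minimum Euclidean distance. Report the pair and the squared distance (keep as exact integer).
Pair = ((7, -5), (8, -5)); squared distance = 1

Compute all C(8, 2) = 28 pairwise squared distances (x_i − x_j)² + (y_i − y_j)². The minimum is 1, attained by the pair ((7, -5), (8, -5)).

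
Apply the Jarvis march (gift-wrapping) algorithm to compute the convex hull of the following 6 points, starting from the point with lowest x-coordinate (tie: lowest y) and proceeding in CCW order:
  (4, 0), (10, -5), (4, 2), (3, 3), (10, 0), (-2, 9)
Hull (CCW) = [(-2, 9), (4, 0), (10, -5), (10, 0)]

Jarvis march: at each step, from the current hull vertex p, select the next vertex q as the point such that every other point lies strictly to the left of (or on) the directed line p → q. (Equivalently: for every other point r, the cross product (q − p) × (r − p) ≥ 0.)
Starting point (lowest x, tie lowest y): (-2, 9). Wrap until returning to start. Resulting hull: (-2, 9), (4, 0), (10, -5), (10, 0).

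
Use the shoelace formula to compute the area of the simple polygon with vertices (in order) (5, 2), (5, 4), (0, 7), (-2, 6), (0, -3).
Area = 40

Shoelace formula: Area = (1/2) |Σ_i (x_i · y_{i+1} − x_{i+1} · y_i)| (indices mod n). Compute each cross term:
  (5)(4) − (5)(2) = 10
  (5)(7) − (0)(4) = 35
  (0)(6) − (-2)(7) = 14
  (-2)(-3) − (0)(6) = 6
  (0)(2) − (5)(-3) = 15
Sum = 80, so (signed) Area = 80/2 = 40, |Area| = 40.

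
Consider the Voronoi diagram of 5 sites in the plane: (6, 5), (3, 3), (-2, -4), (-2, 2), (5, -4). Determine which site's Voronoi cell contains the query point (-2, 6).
Nearest site = (-2, 2)

The Voronoi cell of site s contains exactly those query points closer to s than to any other site. Compute squared distances from q = (-2, 6) to each site:
  (-2 − -2)² + (2 − 6)² = 16
  (3 − -2)² + (3 − 6)² = 34
  (6 − -2)² + (5 − 6)² = 65
  (-2 − -2)² + (-4 − 6)² = 100
  (5 − -2)² + (-4 − 6)² = 149
Minimum is attained by (-2, 2), so q lies in its Voronoi cell.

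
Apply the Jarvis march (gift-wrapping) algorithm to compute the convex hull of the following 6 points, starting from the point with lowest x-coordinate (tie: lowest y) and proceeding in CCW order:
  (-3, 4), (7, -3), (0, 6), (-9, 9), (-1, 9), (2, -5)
Hull (CCW) = [(-9, 9), (2, -5), (7, -3), (-1, 9)]

Jarvis march: at each step, from the current hull vertex p, select the next vertex q as the point such that every other point lies strictly to the left of (or on) the directed line p → q. (Equivalently: for every other point r, the cross product (q − p) × (r − p) ≥ 0.)
Starting point (lowest x, tie lowest y): (-9, 9). Wrap until returning to start. Resulting hull: (-9, 9), (2, -5), (7, -3), (-1, 9).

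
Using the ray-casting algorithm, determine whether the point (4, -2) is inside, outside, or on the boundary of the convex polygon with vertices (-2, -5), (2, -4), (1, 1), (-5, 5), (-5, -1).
The point (4, -2) lies strictly outside the polygon

Cast a horizontal ray to the right from the query point and count how many polygon edges it crosses (each edge strictly once or zero times, handled with the usual half-open convention). 
Parity of crossings → even ⇒ outside.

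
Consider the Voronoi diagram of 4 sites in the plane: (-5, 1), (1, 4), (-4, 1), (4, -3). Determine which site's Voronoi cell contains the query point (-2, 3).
Nearest site = (-4, 1)

The Voronoi cell of site s contains exactly those query points closer to s than to any other site. Compute squared distances from q = (-2, 3) to each site:
  (-4 − -2)² + (1 − 3)² = 8
  (1 − -2)² + (4 − 3)² = 10
  (-5 − -2)² + (1 − 3)² = 13
  (4 − -2)² + (-3 − 3)² = 72
Minimum is attained by (-4, 1), so q lies in its Voronoi cell.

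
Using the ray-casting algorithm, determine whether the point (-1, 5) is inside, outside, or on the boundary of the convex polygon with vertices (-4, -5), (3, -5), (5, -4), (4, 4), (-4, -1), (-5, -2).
The point (-1, 5) lies strictly outside the polygon

Cast a horizontal ray to the right from the query point and count how many polygon edges it crosses (each edge strictly once or zero times, handled with the usual half-open convention). 
Parity of crossings → even ⇒ outside.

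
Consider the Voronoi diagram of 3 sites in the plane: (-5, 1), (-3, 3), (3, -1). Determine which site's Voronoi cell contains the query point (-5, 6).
Nearest site = (-3, 3)

The Voronoi cell of site s contains exactly those query points closer to s than to any other site. Compute squared distances from q = (-5, 6) to each site:
  (-3 − -5)² + (3 − 6)² = 13
  (-5 − -5)² + (1 − 6)² = 25
  (3 − -5)² + (-1 − 6)² = 113
Minimum is attained by (-3, 3), so q lies in its Voronoi cell.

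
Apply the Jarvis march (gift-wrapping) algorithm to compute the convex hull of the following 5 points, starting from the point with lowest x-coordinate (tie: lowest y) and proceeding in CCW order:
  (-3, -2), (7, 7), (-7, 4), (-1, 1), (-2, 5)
Hull (CCW) = [(-7, 4), (-3, -2), (7, 7)]

Jarvis march: at each step, from the current hull vertex p, select the next vertex q as the point such that every other point lies strictly to the left of (or on) the directed line p → q. (Equivalently: for every other point r, the cross product (q − p) × (r − p) ≥ 0.)
Starting point (lowest x, tie lowest y): (-7, 4). Wrap until returning to start. Resulting hull: (-7, 4), (-3, -2), (7, 7).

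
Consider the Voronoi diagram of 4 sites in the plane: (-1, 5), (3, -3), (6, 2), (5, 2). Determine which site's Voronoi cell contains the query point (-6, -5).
Nearest site = (3, -3)

The Voronoi cell of site s contains exactly those query points closer to s than to any other site. Compute squared distances from q = (-6, -5) to each site:
  (3 − -6)² + (-3 − -5)² = 85
  (-1 − -6)² + (5 − -5)² = 125
  (5 − -6)² + (2 − -5)² = 170
  (6 − -6)² + (2 − -5)² = 193
Minimum is attained by (3, -3), so q lies in its Voronoi cell.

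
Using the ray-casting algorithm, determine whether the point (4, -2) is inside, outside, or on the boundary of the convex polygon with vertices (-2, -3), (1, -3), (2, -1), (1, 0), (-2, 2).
The point (4, -2) lies strictly outside the polygon

Cast a horizontal ray to the right from the query point and count how many polygon edges it crosses (each edge strictly once or zero times, handled with the usual half-open convention). 
Parity of crossings → even ⇒ outside.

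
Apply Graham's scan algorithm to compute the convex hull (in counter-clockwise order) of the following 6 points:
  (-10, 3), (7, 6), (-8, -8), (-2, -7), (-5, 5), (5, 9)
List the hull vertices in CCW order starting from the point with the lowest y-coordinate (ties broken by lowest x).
Hull (CCW) = [(-8, -8), (-2, -7), (7, 6), (5, 9), (-10, 3)]

Graham scan procedure:
  1. Find the pivot p₀ = point with lowest y (tie → lowest x): (-8, -8).
  2. Sort the remaining points by polar angle around p₀.
  3. Walk through sorted points, maintaining a stack; pop the top while the last three entries make a non-left turn (cross product ≤ 0).
  4. Final stack is the convex hull in CCW order: (-8, -8), (-2, -7), (7, 6), (5, 9), (-10, 3).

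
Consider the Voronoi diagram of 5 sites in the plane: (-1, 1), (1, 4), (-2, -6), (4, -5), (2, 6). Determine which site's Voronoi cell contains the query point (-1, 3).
Nearest site = (-1, 1)

The Voronoi cell of site s contains exactly those query points closer to s than to any other site. Compute squared distances from q = (-1, 3) to each site:
  (-1 − -1)² + (1 − 3)² = 4
  (1 − -1)² + (4 − 3)² = 5
  (2 − -1)² + (6 − 3)² = 18
  (-2 − -1)² + (-6 − 3)² = 82
  (4 − -1)² + (-5 − 3)² = 89
Minimum is attained by (-1, 1), so q lies in its Voronoi cell.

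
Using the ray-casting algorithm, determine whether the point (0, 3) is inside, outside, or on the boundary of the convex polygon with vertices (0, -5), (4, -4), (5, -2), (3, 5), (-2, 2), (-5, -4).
The point (0, 3) lies strictly inside the polygon

Cast a horizontal ray to the right from the query point and count how many polygon edges it crosses (each edge strictly once or zero times, handled with the usual half-open convention). 
Parity of crossings → odd ⇒ inside.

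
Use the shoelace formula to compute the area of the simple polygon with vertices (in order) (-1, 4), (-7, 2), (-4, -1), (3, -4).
Area = 34

Shoelace formula: Area = (1/2) |Σ_i (x_i · y_{i+1} − x_{i+1} · y_i)| (indices mod n). Compute each cross term:
  (-1)(2) − (-7)(4) = 26
  (-7)(-1) − (-4)(2) = 15
  (-4)(-4) − (3)(-1) = 19
  (3)(4) − (-1)(-4) = 8
Sum = 68, so (signed) Area = 68/2 = 34, |Area| = 34.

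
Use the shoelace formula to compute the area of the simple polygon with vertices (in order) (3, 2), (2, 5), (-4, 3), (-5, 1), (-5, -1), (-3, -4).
Area = 81/2

Shoelace formula: Area = (1/2) |Σ_i (x_i · y_{i+1} − x_{i+1} · y_i)| (indices mod n). Compute each cross term:
  (3)(5) − (2)(2) = 11
  (2)(3) − (-4)(5) = 26
  (-4)(1) − (-5)(3) = 11
  (-5)(-1) − (-5)(1) = 10
  (-5)(-4) − (-3)(-1) = 17
  (-3)(2) − (3)(-4) = 6
Sum = 81, so (signed) Area = 81/2 = 81/2, |Area| = 81/2.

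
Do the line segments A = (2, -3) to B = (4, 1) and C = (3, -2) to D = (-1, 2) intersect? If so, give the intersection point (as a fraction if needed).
Yes; intersection at (8/3, -5/3) (t = 1/3 on AB, s = 1/12 on CD)

Parametrize AB as A + t(B − A) = (2 + 2 t, -3 + 4 t) and CD as C + s(D − C) = (3 + -4 s, -2 + 4 s). Solve the linear system for (t, s). Determinant = -24 ≠ 0, so a unique intersection of the containing lines exists. Solution: t = 1/3, s = 1/12 — both in [0, 1], so the segments cross. Intersection point: (8/3, -5/3).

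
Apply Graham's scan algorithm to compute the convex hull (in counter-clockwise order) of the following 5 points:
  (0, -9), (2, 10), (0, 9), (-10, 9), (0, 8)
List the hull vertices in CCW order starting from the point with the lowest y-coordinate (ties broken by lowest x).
Hull (CCW) = [(0, -9), (2, 10), (-10, 9)]

Graham scan procedure:
  1. Find the pivot p₀ = point with lowest y (tie → lowest x): (0, -9).
  2. Sort the remaining points by polar angle around p₀.
  3. Walk through sorted points, maintaining a stack; pop the top while the last three entries make a non-left turn (cross product ≤ 0).
  4. Final stack is the convex hull in CCW order: (0, -9), (2, 10), (-10, 9).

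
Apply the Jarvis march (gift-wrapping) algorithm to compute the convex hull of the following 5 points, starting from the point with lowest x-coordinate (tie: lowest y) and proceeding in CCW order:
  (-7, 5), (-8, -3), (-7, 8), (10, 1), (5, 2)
Hull (CCW) = [(-8, -3), (10, 1), (-7, 8)]

Jarvis march: at each step, from the current hull vertex p, select the next vertex q as the point such that every other point lies strictly to the left of (or on) the directed line p → q. (Equivalently: for every other point r, the cross product (q − p) × (r − p) ≥ 0.)
Starting point (lowest x, tie lowest y): (-8, -3). Wrap until returning to start. Resulting hull: (-8, -3), (10, 1), (-7, 8).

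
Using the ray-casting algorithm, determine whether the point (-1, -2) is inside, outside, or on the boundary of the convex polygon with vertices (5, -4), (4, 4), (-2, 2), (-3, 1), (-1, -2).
The point (-1, -2) lies on the polygon boundary

Boundary check: the query satisfies the collinearity and bounding-box conditions for some polygon edge, so it lies exactly on the boundary.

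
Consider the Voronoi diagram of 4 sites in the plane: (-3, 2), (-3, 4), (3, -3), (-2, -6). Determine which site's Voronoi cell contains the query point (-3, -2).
Nearest site = (-3, 2)

The Voronoi cell of site s contains exactly those query points closer to s than to any other site. Compute squared distances from q = (-3, -2) to each site:
  (-3 − -3)² + (2 − -2)² = 16
  (-2 − -3)² + (-6 − -2)² = 17
  (-3 − -3)² + (4 − -2)² = 36
  (3 − -3)² + (-3 − -2)² = 37
Minimum is attained by (-3, 2), so q lies in its Voronoi cell.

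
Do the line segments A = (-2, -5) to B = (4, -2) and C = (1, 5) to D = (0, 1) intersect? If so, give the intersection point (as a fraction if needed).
No (intersection of containing lines falls outside at least one segment)

Parametrize and solve: t = 2/21, s = 17/7. At least one of these is outside [0, 1], so the segments do not intersect.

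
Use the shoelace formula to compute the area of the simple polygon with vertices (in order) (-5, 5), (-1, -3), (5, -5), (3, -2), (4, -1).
Area = 65/2

Shoelace formula: Area = (1/2) |Σ_i (x_i · y_{i+1} − x_{i+1} · y_i)| (indices mod n). Compute each cross term:
  (-5)(-3) − (-1)(5) = 20
  (-1)(-5) − (5)(-3) = 20
  (5)(-2) − (3)(-5) = 5
  (3)(-1) − (4)(-2) = 5
  (4)(5) − (-5)(-1) = 15
Sum = 65, so (signed) Area = 65/2 = 65/2, |Area| = 65/2.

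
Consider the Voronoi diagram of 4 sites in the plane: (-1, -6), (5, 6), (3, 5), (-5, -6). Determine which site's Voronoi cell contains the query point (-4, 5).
Nearest site = (3, 5)

The Voronoi cell of site s contains exactly those query points closer to s than to any other site. Compute squared distances from q = (-4, 5) to each site:
  (3 − -4)² + (5 − 5)² = 49
  (5 − -4)² + (6 − 5)² = 82
  (-5 − -4)² + (-6 − 5)² = 122
  (-1 − -4)² + (-6 − 5)² = 130
Minimum is attained by (3, 5), so q lies in its Voronoi cell.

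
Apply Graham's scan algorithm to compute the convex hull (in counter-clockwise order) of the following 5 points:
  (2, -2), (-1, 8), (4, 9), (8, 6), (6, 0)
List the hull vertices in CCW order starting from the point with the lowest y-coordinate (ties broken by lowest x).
Hull (CCW) = [(2, -2), (6, 0), (8, 6), (4, 9), (-1, 8)]

Graham scan procedure:
  1. Find the pivot p₀ = point with lowest y (tie → lowest x): (2, -2).
  2. Sort the remaining points by polar angle around p₀.
  3. Walk through sorted points, maintaining a stack; pop the top while the last three entries make a non-left turn (cross product ≤ 0).
  4. Final stack is the convex hull in CCW order: (2, -2), (6, 0), (8, 6), (4, 9), (-1, 8).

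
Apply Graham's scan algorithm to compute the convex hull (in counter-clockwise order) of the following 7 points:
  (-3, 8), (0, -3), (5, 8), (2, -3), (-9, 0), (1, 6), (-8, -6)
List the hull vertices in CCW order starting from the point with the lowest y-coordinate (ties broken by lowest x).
Hull (CCW) = [(-8, -6), (2, -3), (5, 8), (-3, 8), (-9, 0)]

Graham scan procedure:
  1. Find the pivot p₀ = point with lowest y (tie → lowest x): (-8, -6).
  2. Sort the remaining points by polar angle around p₀.
  3. Walk through sorted points, maintaining a stack; pop the top while the last three entries make a non-left turn (cross product ≤ 0).
  4. Final stack is the convex hull in CCW order: (-8, -6), (2, -3), (5, 8), (-3, 8), (-9, 0).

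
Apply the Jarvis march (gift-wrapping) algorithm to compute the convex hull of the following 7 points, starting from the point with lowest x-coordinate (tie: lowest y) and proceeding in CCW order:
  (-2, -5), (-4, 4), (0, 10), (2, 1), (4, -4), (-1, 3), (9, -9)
Hull (CCW) = [(-4, 4), (-2, -5), (9, -9), (0, 10)]

Jarvis march: at each step, from the current hull vertex p, select the next vertex q as the point such that every other point lies strictly to the left of (or on) the directed line p → q. (Equivalently: for every other point r, the cross product (q − p) × (r − p) ≥ 0.)
Starting point (lowest x, tie lowest y): (-4, 4). Wrap until returning to start. Resulting hull: (-4, 4), (-2, -5), (9, -9), (0, 10).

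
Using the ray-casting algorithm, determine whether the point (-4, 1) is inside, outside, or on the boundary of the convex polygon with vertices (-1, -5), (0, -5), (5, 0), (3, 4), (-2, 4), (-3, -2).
The point (-4, 1) lies strictly outside the polygon

Cast a horizontal ray to the right from the query point and count how many polygon edges it crosses (each edge strictly once or zero times, handled with the usual half-open convention). 
Parity of crossings → even ⇒ outside.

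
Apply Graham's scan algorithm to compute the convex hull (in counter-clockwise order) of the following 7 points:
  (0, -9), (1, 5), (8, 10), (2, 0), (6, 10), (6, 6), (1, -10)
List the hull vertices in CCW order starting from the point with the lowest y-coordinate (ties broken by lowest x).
Hull (CCW) = [(1, -10), (8, 10), (6, 10), (1, 5), (0, -9)]

Graham scan procedure:
  1. Find the pivot p₀ = point with lowest y (tie → lowest x): (1, -10).
  2. Sort the remaining points by polar angle around p₀.
  3. Walk through sorted points, maintaining a stack; pop the top while the last three entries make a non-left turn (cross product ≤ 0).
  4. Final stack is the convex hull in CCW order: (1, -10), (8, 10), (6, 10), (1, 5), (0, -9).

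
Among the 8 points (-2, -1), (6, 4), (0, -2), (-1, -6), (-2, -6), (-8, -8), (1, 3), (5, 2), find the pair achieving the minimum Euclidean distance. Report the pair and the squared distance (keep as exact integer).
Pair = ((-1, -6), (-2, -6)); squared distance = 1

Compute all C(8, 2) = 28 pairwise squared distances (x_i − x_j)² + (y_i − y_j)². The minimum is 1, attained by the pair ((-1, -6), (-2, -6)).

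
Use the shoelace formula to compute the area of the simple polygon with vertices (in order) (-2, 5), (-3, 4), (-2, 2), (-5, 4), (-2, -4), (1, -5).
Area = 24

Shoelace formula: Area = (1/2) |Σ_i (x_i · y_{i+1} − x_{i+1} · y_i)| (indices mod n). Compute each cross term:
  (-2)(4) − (-3)(5) = 7
  (-3)(2) − (-2)(4) = 2
  (-2)(4) − (-5)(2) = 2
  (-5)(-4) − (-2)(4) = 28
  (-2)(-5) − (1)(-4) = 14
  (1)(5) − (-2)(-5) = -5
Sum = 48, so (signed) Area = 48/2 = 24, |Area| = 24.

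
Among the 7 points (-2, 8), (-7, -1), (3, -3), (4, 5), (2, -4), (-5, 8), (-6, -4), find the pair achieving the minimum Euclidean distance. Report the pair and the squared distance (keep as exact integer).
Pair = ((3, -3), (2, -4)); squared distance = 2

Compute all C(7, 2) = 21 pairwise squared distances (x_i − x_j)² + (y_i − y_j)². The minimum is 2, attained by the pair ((3, -3), (2, -4)).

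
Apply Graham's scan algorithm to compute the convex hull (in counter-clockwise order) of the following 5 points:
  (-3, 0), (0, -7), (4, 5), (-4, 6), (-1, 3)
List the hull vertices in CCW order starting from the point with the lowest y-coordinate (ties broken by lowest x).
Hull (CCW) = [(0, -7), (4, 5), (-4, 6), (-3, 0)]

Graham scan procedure:
  1. Find the pivot p₀ = point with lowest y (tie → lowest x): (0, -7).
  2. Sort the remaining points by polar angle around p₀.
  3. Walk through sorted points, maintaining a stack; pop the top while the last three entries make a non-left turn (cross product ≤ 0).
  4. Final stack is the convex hull in CCW order: (0, -7), (4, 5), (-4, 6), (-3, 0).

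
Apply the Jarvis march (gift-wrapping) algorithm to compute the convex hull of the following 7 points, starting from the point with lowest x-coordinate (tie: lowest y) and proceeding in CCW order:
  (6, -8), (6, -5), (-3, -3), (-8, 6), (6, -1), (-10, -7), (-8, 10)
Hull (CCW) = [(-10, -7), (6, -8), (6, -1), (-8, 10)]

Jarvis march: at each step, from the current hull vertex p, select the next vertex q as the point such that every other point lies strictly to the left of (or on) the directed line p → q. (Equivalently: for every other point r, the cross product (q − p) × (r − p) ≥ 0.)
Starting point (lowest x, tie lowest y): (-10, -7). Wrap until returning to start. Resulting hull: (-10, -7), (6, -8), (6, -1), (-8, 10).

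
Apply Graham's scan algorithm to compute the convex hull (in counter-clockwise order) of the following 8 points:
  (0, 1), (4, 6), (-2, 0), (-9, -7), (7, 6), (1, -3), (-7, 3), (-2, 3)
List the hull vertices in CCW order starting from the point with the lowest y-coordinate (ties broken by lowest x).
Hull (CCW) = [(-9, -7), (1, -3), (7, 6), (4, 6), (-7, 3)]

Graham scan procedure:
  1. Find the pivot p₀ = point with lowest y (tie → lowest x): (-9, -7).
  2. Sort the remaining points by polar angle around p₀.
  3. Walk through sorted points, maintaining a stack; pop the top while the last three entries make a non-left turn (cross product ≤ 0).
  4. Final stack is the convex hull in CCW order: (-9, -7), (1, -3), (7, 6), (4, 6), (-7, 3).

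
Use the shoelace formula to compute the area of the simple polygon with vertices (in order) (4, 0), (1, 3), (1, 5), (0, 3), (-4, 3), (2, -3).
Area = 47/2

Shoelace formula: Area = (1/2) |Σ_i (x_i · y_{i+1} − x_{i+1} · y_i)| (indices mod n). Compute each cross term:
  (4)(3) − (1)(0) = 12
  (1)(5) − (1)(3) = 2
  (1)(3) − (0)(5) = 3
  (0)(3) − (-4)(3) = 12
  (-4)(-3) − (2)(3) = 6
  (2)(0) − (4)(-3) = 12
Sum = 47, so (signed) Area = 47/2 = 47/2, |Area| = 47/2.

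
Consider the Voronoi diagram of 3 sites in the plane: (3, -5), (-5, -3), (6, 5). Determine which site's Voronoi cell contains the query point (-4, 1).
Nearest site = (-5, -3)

The Voronoi cell of site s contains exactly those query points closer to s than to any other site. Compute squared distances from q = (-4, 1) to each site:
  (-5 − -4)² + (-3 − 1)² = 17
  (3 − -4)² + (-5 − 1)² = 85
  (6 − -4)² + (5 − 1)² = 116
Minimum is attained by (-5, -3), so q lies in its Voronoi cell.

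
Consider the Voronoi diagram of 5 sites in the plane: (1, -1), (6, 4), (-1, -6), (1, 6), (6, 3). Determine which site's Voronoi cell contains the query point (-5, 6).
Nearest site = (1, 6)

The Voronoi cell of site s contains exactly those query points closer to s than to any other site. Compute squared distances from q = (-5, 6) to each site:
  (1 − -5)² + (6 − 6)² = 36
  (1 − -5)² + (-1 − 6)² = 85
  (6 − -5)² + (4 − 6)² = 125
  (6 − -5)² + (3 − 6)² = 130
  (-1 − -5)² + (-6 − 6)² = 160
Minimum is attained by (1, 6), so q lies in its Voronoi cell.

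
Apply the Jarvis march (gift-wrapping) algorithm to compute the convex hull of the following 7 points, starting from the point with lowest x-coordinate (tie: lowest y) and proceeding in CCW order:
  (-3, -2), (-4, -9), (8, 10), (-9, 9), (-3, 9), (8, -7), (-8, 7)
Hull (CCW) = [(-9, 9), (-4, -9), (8, -7), (8, 10)]

Jarvis march: at each step, from the current hull vertex p, select the next vertex q as the point such that every other point lies strictly to the left of (or on) the directed line p → q. (Equivalently: for every other point r, the cross product (q − p) × (r − p) ≥ 0.)
Starting point (lowest x, tie lowest y): (-9, 9). Wrap until returning to start. Resulting hull: (-9, 9), (-4, -9), (8, -7), (8, 10).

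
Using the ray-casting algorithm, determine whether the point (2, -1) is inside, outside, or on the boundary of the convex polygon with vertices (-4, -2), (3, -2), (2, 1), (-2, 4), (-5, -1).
The point (2, -1) lies strictly inside the polygon

Cast a horizontal ray to the right from the query point and count how many polygon edges it crosses (each edge strictly once or zero times, handled with the usual half-open convention). 
Parity of crossings → odd ⇒ inside.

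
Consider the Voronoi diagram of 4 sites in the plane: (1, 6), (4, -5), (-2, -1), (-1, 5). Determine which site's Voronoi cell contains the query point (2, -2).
Nearest site = (4, -5)

The Voronoi cell of site s contains exactly those query points closer to s than to any other site. Compute squared distances from q = (2, -2) to each site:
  (4 − 2)² + (-5 − -2)² = 13
  (-2 − 2)² + (-1 − -2)² = 17
  (-1 − 2)² + (5 − -2)² = 58
  (1 − 2)² + (6 − -2)² = 65
Minimum is attained by (4, -5), so q lies in its Voronoi cell.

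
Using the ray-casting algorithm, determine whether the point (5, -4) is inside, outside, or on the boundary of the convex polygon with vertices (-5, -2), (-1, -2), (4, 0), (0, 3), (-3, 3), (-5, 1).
The point (5, -4) lies strictly outside the polygon

Cast a horizontal ray to the right from the query point and count how many polygon edges it crosses (each edge strictly once or zero times, handled with the usual half-open convention). 
Parity of crossings → even ⇒ outside.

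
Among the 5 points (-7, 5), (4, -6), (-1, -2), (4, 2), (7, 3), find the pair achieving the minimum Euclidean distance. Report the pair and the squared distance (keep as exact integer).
Pair = ((4, 2), (7, 3)); squared distance = 10

Compute all C(5, 2) = 10 pairwise squared distances (x_i − x_j)² + (y_i − y_j)². The minimum is 10, attained by the pair ((4, 2), (7, 3)).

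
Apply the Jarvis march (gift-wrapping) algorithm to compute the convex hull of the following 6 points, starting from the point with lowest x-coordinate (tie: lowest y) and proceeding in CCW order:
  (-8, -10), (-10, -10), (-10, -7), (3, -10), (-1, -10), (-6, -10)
Hull (CCW) = [(-10, -10), (3, -10), (-10, -7)]

Jarvis march: at each step, from the current hull vertex p, select the next vertex q as the point such that every other point lies strictly to the left of (or on) the directed line p → q. (Equivalently: for every other point r, the cross product (q − p) × (r − p) ≥ 0.)
Starting point (lowest x, tie lowest y): (-10, -10). Wrap until returning to start. Resulting hull: (-10, -10), (3, -10), (-10, -7).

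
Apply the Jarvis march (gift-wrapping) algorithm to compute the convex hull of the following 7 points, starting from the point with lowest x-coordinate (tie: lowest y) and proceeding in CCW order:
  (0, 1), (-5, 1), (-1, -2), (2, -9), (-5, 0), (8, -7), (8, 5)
Hull (CCW) = [(-5, 0), (2, -9), (8, -7), (8, 5), (-5, 1)]

Jarvis march: at each step, from the current hull vertex p, select the next vertex q as the point such that every other point lies strictly to the left of (or on) the directed line p → q. (Equivalently: for every other point r, the cross product (q − p) × (r − p) ≥ 0.)
Starting point (lowest x, tie lowest y): (-5, 0). Wrap until returning to start. Resulting hull: (-5, 0), (2, -9), (8, -7), (8, 5), (-5, 1).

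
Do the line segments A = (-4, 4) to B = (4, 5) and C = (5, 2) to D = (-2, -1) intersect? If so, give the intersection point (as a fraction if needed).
No (intersection of containing lines falls outside at least one segment)

Parametrize and solve: t = 41/17, s = -25/17. At least one of these is outside [0, 1], so the segments do not intersect.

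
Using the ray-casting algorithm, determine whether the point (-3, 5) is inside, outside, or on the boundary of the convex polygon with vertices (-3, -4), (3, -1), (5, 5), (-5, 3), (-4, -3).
The point (-3, 5) lies strictly outside the polygon

Cast a horizontal ray to the right from the query point and count how many polygon edges it crosses (each edge strictly once or zero times, handled with the usual half-open convention). 
Parity of crossings → even ⇒ outside.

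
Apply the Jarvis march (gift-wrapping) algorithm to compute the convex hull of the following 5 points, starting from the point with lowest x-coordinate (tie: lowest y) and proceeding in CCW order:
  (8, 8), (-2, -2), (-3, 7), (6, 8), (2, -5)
Hull (CCW) = [(-3, 7), (-2, -2), (2, -5), (8, 8), (6, 8)]

Jarvis march: at each step, from the current hull vertex p, select the next vertex q as the point such that every other point lies strictly to the left of (or on) the directed line p → q. (Equivalently: for every other point r, the cross product (q − p) × (r − p) ≥ 0.)
Starting point (lowest x, tie lowest y): (-3, 7). Wrap until returning to start. Resulting hull: (-3, 7), (-2, -2), (2, -5), (8, 8), (6, 8).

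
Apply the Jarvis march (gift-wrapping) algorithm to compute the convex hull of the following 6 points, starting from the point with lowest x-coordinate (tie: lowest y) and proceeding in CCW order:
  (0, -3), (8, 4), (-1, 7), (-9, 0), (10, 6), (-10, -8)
Hull (CCW) = [(-10, -8), (0, -3), (8, 4), (10, 6), (-1, 7), (-9, 0)]

Jarvis march: at each step, from the current hull vertex p, select the next vertex q as the point such that every other point lies strictly to the left of (or on) the directed line p → q. (Equivalently: for every other point r, the cross product (q − p) × (r − p) ≥ 0.)
Starting point (lowest x, tie lowest y): (-10, -8). Wrap until returning to start. Resulting hull: (-10, -8), (0, -3), (8, 4), (10, 6), (-1, 7), (-9, 0).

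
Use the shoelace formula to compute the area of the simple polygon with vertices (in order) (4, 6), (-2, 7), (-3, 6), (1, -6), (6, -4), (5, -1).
Area = 141/2

Shoelace formula: Area = (1/2) |Σ_i (x_i · y_{i+1} − x_{i+1} · y_i)| (indices mod n). Compute each cross term:
  (4)(7) − (-2)(6) = 40
  (-2)(6) − (-3)(7) = 9
  (-3)(-6) − (1)(6) = 12
  (1)(-4) − (6)(-6) = 32
  (6)(-1) − (5)(-4) = 14
  (5)(6) − (4)(-1) = 34
Sum = 141, so (signed) Area = 141/2 = 141/2, |Area| = 141/2.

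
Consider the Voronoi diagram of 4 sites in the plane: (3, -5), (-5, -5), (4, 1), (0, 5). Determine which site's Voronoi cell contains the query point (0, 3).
Nearest site = (0, 5)

The Voronoi cell of site s contains exactly those query points closer to s than to any other site. Compute squared distances from q = (0, 3) to each site:
  (0 − 0)² + (5 − 3)² = 4
  (4 − 0)² + (1 − 3)² = 20
  (3 − 0)² + (-5 − 3)² = 73
  (-5 − 0)² + (-5 − 3)² = 89
Minimum is attained by (0, 5), so q lies in its Voronoi cell.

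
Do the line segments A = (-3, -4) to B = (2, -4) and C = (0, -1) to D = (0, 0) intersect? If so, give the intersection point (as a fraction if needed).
No (intersection of containing lines falls outside at least one segment)

Parametrize and solve: t = 3/5, s = -3. At least one of these is outside [0, 1], so the segments do not intersect.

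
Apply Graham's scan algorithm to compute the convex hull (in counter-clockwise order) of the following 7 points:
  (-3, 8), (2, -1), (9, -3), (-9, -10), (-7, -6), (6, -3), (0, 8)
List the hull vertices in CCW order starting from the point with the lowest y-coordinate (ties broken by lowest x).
Hull (CCW) = [(-9, -10), (9, -3), (0, 8), (-3, 8)]

Graham scan procedure:
  1. Find the pivot p₀ = point with lowest y (tie → lowest x): (-9, -10).
  2. Sort the remaining points by polar angle around p₀.
  3. Walk through sorted points, maintaining a stack; pop the top while the last three entries make a non-left turn (cross product ≤ 0).
  4. Final stack is the convex hull in CCW order: (-9, -10), (9, -3), (0, 8), (-3, 8).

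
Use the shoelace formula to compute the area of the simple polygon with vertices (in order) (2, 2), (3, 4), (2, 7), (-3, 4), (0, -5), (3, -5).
Area = 45

Shoelace formula: Area = (1/2) |Σ_i (x_i · y_{i+1} − x_{i+1} · y_i)| (indices mod n). Compute each cross term:
  (2)(4) − (3)(2) = 2
  (3)(7) − (2)(4) = 13
  (2)(4) − (-3)(7) = 29
  (-3)(-5) − (0)(4) = 15
  (0)(-5) − (3)(-5) = 15
  (3)(2) − (2)(-5) = 16
Sum = 90, so (signed) Area = 90/2 = 45, |Area| = 45.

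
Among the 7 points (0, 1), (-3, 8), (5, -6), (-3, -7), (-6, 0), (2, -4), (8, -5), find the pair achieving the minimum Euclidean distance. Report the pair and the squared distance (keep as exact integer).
Pair = ((5, -6), (8, -5)); squared distance = 10

Compute all C(7, 2) = 21 pairwise squared distances (x_i − x_j)² + (y_i − y_j)². The minimum is 10, attained by the pair ((5, -6), (8, -5)).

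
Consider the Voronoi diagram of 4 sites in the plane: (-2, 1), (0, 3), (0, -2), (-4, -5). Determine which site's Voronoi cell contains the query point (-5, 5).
Nearest site = (-2, 1)

The Voronoi cell of site s contains exactly those query points closer to s than to any other site. Compute squared distances from q = (-5, 5) to each site:
  (-2 − -5)² + (1 − 5)² = 25
  (0 − -5)² + (3 − 5)² = 29
  (0 − -5)² + (-2 − 5)² = 74
  (-4 − -5)² + (-5 − 5)² = 101
Minimum is attained by (-2, 1), so q lies in its Voronoi cell.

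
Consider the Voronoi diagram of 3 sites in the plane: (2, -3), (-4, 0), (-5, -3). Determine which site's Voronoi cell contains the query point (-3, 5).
Nearest site = (-4, 0)

The Voronoi cell of site s contains exactly those query points closer to s than to any other site. Compute squared distances from q = (-3, 5) to each site:
  (-4 − -3)² + (0 − 5)² = 26
  (-5 − -3)² + (-3 − 5)² = 68
  (2 − -3)² + (-3 − 5)² = 89
Minimum is attained by (-4, 0), so q lies in its Voronoi cell.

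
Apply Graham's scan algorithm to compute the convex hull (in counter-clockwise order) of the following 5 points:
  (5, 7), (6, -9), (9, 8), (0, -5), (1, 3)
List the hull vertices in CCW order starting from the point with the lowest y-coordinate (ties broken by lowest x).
Hull (CCW) = [(6, -9), (9, 8), (5, 7), (1, 3), (0, -5)]

Graham scan procedure:
  1. Find the pivot p₀ = point with lowest y (tie → lowest x): (6, -9).
  2. Sort the remaining points by polar angle around p₀.
  3. Walk through sorted points, maintaining a stack; pop the top while the last three entries make a non-left turn (cross product ≤ 0).
  4. Final stack is the convex hull in CCW order: (6, -9), (9, 8), (5, 7), (1, 3), (0, -5).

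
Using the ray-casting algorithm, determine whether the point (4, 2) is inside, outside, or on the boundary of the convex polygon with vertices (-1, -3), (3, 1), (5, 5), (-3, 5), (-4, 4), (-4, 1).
The point (4, 2) lies strictly outside the polygon

Cast a horizontal ray to the right from the query point and count how many polygon edges it crosses (each edge strictly once or zero times, handled with the usual half-open convention). 
Parity of crossings → even ⇒ outside.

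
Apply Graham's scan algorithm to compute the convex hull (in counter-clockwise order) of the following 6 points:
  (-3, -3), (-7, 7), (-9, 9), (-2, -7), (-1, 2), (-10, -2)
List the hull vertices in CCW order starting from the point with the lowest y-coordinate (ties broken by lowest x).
Hull (CCW) = [(-2, -7), (-1, 2), (-9, 9), (-10, -2)]

Graham scan procedure:
  1. Find the pivot p₀ = point with lowest y (tie → lowest x): (-2, -7).
  2. Sort the remaining points by polar angle around p₀.
  3. Walk through sorted points, maintaining a stack; pop the top while the last three entries make a non-left turn (cross product ≤ 0).
  4. Final stack is the convex hull in CCW order: (-2, -7), (-1, 2), (-9, 9), (-10, -2).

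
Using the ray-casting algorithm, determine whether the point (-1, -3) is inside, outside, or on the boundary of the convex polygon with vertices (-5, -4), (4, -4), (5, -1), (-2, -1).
The point (-1, -3) lies strictly inside the polygon

Cast a horizontal ray to the right from the query point and count how many polygon edges it crosses (each edge strictly once or zero times, handled with the usual half-open convention). 
Parity of crossings → odd ⇒ inside.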